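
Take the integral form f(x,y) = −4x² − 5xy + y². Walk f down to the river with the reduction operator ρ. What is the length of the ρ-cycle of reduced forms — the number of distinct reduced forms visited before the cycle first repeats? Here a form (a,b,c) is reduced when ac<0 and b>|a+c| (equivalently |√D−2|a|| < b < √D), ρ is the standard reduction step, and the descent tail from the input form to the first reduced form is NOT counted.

D = 41, ⌊√D⌋ = 6
descent: ρ → (1,5,-4)  [lands on river]
river: ρ → (-4,3,2)
river: ρ → (2,5,-2)
river: ρ → (-2,3,4)
river: ρ → (4,5,-1)
river: ρ → (-1,5,4)
river: ρ → (4,3,-2)
river: ρ → (-2,5,2)
river: ρ → (2,3,-4)
river: ρ → (-4,5,1)
ρ-cycle length = 10 (tail of 1 descent step not counted)

10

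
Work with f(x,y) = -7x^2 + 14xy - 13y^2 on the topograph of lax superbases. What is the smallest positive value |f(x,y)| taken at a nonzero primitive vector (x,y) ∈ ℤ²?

translate: b→0 (≡-14 mod 14), so (7,-14,13)→(7,0,6)
flip: (7,0,6)→(6,0,7)
reduced (well bottom): (6,0,7) with a≤c, −a<b≤a
well minimum |f| = |-6| = 6 (negative-definite)

6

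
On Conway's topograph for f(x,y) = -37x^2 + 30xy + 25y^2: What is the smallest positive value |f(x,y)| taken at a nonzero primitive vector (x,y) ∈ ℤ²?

river: ρ → (25,20,-42)
river: ρ → (-42,64,3)
river: ρ → (3,62,-63)
river: ρ → (-63,64,2)
river: ρ → (2,64,-63)
river: ρ → (-63,62,3)
river: ρ → (3,64,-42)
river: ρ → (-42,20,25)
river: ρ → (25,30,-37)
river: ρ → (-37,44,18)
river: ρ → (18,64,-7)
river: ρ → (-7,62,27)
river: ρ → (27,46,-23)
river: ρ → (-23,46,27)
river: ρ → (27,62,-7)
river: ρ → (-7,64,18)
river: ρ → (18,44,-37)
river: ρ → (-37,30,25)
closes: descent 0, river 18
min |a| on river = 2

2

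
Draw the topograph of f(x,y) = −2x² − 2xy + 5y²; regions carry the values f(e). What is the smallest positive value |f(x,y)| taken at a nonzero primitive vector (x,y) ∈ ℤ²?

descent: ρ → (5,2,-2)
descent: ρ → (-2,6,1)  [lands on river]
river: ρ → (1,6,-2)
closes: descent 2, river 2
min |a| on river = 1

1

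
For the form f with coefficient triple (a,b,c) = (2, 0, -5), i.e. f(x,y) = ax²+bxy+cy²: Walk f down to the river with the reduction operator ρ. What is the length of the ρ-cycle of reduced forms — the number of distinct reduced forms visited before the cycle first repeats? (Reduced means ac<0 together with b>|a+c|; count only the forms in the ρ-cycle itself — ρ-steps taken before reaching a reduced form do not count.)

D = 40, ⌊√D⌋ = 6
descent: ρ → (-5,0,2)
descent: ρ → (2,4,-3)  [lands on river]
river: ρ → (-3,2,3)
river: ρ → (3,4,-2)
river: ρ → (-2,4,3)
river: ρ → (3,2,-3)
river: ρ → (-3,4,2)
ρ-cycle length = 6 (tail of 2 descent steps not counted)

6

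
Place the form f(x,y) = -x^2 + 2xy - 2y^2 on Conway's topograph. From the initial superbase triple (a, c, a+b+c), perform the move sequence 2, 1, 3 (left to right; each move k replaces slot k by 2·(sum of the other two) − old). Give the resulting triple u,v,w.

start (-1,-2,-1) = (f(1,0),f(0,1),f(1,1))
replace slot 2: 2·((-1)+(-1)) − (-2) = -2 → (-1,-2,-1)
replace slot 1: 2·((-2)+(-1)) − (-1) = -5 → (-5,-2,-1)
replace slot 3: 2·((-5)+(-2)) − (-1) = -13 → (-5,-2,-13)

-5,-2,-13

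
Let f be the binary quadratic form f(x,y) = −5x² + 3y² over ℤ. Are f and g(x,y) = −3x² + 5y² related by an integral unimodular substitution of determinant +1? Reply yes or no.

D₁ = 60, D₂ = 60
river cycle of f (length 2): (3, 6, -2), (-2, 6, 3)
river cycle of g (length 2): (-3, 6, 2), (2, 6, -3)
cycles differ ⇒ inequivalent

no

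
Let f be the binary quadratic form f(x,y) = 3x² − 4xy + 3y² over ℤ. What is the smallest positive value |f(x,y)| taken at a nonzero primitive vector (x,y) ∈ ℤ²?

translate: b→2 (≡-4 mod 6), so (3,-4,3)→(3,2,2)
flip: (3,2,2)→(2,-2,3)
translate: b→2 (≡-2 mod 4), so (2,-2,3)→(2,2,3)
reduced (well bottom): (2,2,3) with a≤c, −a<b≤a
well minimum = a = 2

2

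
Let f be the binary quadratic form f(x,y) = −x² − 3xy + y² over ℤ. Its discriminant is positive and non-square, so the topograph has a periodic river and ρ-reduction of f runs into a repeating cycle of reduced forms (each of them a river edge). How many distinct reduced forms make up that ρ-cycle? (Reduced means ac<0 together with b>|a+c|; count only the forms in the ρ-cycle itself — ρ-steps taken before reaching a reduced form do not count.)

D = 13, ⌊√D⌋ = 3
descent: ρ → (1,3,-1)  [lands on river]
river: ρ → (-1,3,1)
ρ-cycle length = 2 (tail of 1 descent step not counted)

2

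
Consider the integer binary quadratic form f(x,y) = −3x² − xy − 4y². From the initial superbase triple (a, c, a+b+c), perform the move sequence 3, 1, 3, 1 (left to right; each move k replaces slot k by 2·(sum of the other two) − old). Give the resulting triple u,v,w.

start (-3,-4,-8) = (f(1,0),f(0,1),f(1,1))
replace slot 3: 2·((-3)+(-4)) − (-8) = -6 → (-3,-4,-6)
replace slot 1: 2·((-4)+(-6)) − (-3) = -17 → (-17,-4,-6)
replace slot 3: 2·((-17)+(-4)) − (-6) = -36 → (-17,-4,-36)
replace slot 1: 2·((-4)+(-36)) − (-17) = -63 → (-63,-4,-36)

-63,-4,-36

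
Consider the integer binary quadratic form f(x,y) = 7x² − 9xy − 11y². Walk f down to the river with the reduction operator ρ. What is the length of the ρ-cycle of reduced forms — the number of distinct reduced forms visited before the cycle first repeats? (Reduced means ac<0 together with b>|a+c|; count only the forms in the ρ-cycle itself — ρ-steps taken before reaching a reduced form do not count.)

D = 389, ⌊√D⌋ = 19
descent: ρ → (-11,9,7)  [lands on river]
river: ρ → (7,19,-1)
river: ρ → (-1,19,7)
river: ρ → (7,9,-11)
river: ρ → (-11,13,5)
river: ρ → (5,17,-5)
river: ρ → (-5,13,11)
river: ρ → (11,9,-7)
river: ρ → (-7,19,1)
river: ρ → (1,19,-7)
river: ρ → (-7,9,11)
river: ρ → (11,13,-5)
river: ρ → (-5,17,5)
river: ρ → (5,13,-11)
ρ-cycle length = 14 (tail of 1 descent step not counted)

14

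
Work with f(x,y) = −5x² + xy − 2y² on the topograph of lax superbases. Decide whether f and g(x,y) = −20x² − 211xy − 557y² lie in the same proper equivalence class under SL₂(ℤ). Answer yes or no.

D₁ = -39, D₂ = -39
f is negative-definite; reduce −f:
−f: flip: (5,-1,2)→(2,1,5)
−f: reduced (well bottom): (2,1,5) with a≤c, −a<b≤a
flip sign back: reduced form of f is (-2,-1,-5)
g is negative-definite; reduce −g:
−g: translate: b→11 (≡211 mod 40), so (20,211,557)→(20,11,2)
−g: flip: (20,11,2)→(2,-11,20)
−g: translate: b→1 (≡-11 mod 4), so (2,-11,20)→(2,1,5)
−g: reduced (well bottom): (2,1,5) with a≤c, −a<b≤a
flip sign back: reduced form of g is (-2,-1,-5)
reduced forms (-2, -1, -5) vs (-2, -1, -5) ⇒ equivalent

yes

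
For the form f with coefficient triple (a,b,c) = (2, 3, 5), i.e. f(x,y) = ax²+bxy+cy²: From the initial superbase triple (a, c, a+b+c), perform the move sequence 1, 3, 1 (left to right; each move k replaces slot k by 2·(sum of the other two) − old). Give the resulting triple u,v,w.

start (2,5,10) = (f(1,0),f(0,1),f(1,1))
replace slot 1: 2·(5+10) − 2 = 28 → (28,5,10)
replace slot 3: 2·(28+5) − 10 = 56 → (28,5,56)
replace slot 1: 2·(5+56) − 28 = 94 → (94,5,56)

94,5,56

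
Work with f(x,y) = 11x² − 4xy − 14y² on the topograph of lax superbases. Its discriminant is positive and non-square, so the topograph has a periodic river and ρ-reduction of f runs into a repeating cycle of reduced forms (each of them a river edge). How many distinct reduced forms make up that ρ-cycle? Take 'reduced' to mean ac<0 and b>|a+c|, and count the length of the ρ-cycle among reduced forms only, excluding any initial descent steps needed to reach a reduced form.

D = 632, ⌊√D⌋ = 25
descent: ρ → (-14,4,11)  [lands on river]
river: ρ → (11,18,-7)
river: ρ → (-7,24,2)
river: ρ → (2,24,-7)
river: ρ → (-7,18,11)
river: ρ → (11,4,-14)
river: ρ → (-14,24,1)
river: ρ → (1,24,-14)
ρ-cycle length = 8 (tail of 1 descent step not counted)

8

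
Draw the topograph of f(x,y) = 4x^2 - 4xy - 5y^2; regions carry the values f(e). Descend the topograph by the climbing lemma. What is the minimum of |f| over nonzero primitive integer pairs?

descent: ρ → (-5,4,4)  [lands on river]
river: ρ → (4,4,-5)
river: ρ → (-5,6,3)
river: ρ → (3,6,-5)
closes: descent 1, river 4
min |a| on river = 3

3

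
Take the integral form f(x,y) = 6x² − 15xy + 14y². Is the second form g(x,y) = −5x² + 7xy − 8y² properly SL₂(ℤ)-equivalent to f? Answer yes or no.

D₁ = -111, D₂ = -111
f: translate: b→-3 (≡-15 mod 12), so (6,-15,14)→(6,-3,5)
f: flip: (6,-3,5)→(5,3,6)
f: reduced (well bottom): (5,3,6) with a≤c, −a<b≤a
g is negative-definite; reduce −g:
−g: translate: b→3 (≡-7 mod 10), so (5,-7,8)→(5,3,6)
−g: reduced (well bottom): (5,3,6) with a≤c, −a<b≤a
flip sign back: reduced form of g is (-5,-3,-6)
reduced forms (5, 3, 6) vs (-5, -3, -6) ⇒ inequivalent

no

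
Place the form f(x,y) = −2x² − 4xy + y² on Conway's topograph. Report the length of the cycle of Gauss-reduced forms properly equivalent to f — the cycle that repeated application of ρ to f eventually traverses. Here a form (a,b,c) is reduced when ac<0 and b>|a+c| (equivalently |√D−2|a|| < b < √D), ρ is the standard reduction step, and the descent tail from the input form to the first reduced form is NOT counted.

D = 24, ⌊√D⌋ = 4
descent: ρ → (1,4,-2)  [lands on river]
river: ρ → (-2,4,1)
ρ-cycle length = 2 (tail of 1 descent step not counted)

2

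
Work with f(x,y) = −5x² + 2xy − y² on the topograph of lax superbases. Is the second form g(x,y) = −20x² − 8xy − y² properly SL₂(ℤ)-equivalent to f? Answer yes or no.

D₁ = -16, D₂ = -16
f is negative-definite; reduce −f:
−f: flip: (5,-2,1)→(1,2,5)
−f: translate: b→0 (≡2 mod 2), so (1,2,5)→(1,0,4)
−f: reduced (well bottom): (1,0,4) with a≤c, −a<b≤a
flip sign back: reduced form of f is (-1,0,-4)
g is negative-definite; reduce −g:
−g: flip: (20,8,1)→(1,-8,20)
−g: translate: b→0 (≡-8 mod 2), so (1,-8,20)→(1,0,4)
−g: reduced (well bottom): (1,0,4) with a≤c, −a<b≤a
flip sign back: reduced form of g is (-1,0,-4)
reduced forms (-1, 0, -4) vs (-1, 0, -4) ⇒ equivalent

yes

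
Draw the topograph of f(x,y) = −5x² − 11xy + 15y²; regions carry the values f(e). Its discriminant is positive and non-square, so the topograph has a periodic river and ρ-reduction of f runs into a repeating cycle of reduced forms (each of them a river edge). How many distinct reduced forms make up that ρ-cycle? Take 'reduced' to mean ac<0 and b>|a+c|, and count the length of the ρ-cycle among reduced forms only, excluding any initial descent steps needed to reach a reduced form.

D = 421, ⌊√D⌋ = 20
descent: ρ → (15,11,-5)  [lands on river]
river: ρ → (-5,19,3)
river: ρ → (3,17,-11)
river: ρ → (-11,5,9)
river: ρ → (9,13,-7)
river: ρ → (-7,15,7)
river: ρ → (7,13,-9)
river: ρ → (-9,5,11)
river: ρ → (11,17,-3)
river: ρ → (-3,19,5)
river: ρ → (5,11,-15)
river: ρ → (-15,19,1)
river: ρ → (1,19,-15)
river: ρ → (-15,11,5)
river: ρ → (5,19,-3)
river: ρ → (-3,17,11)
river: ρ → (11,5,-9)
river: ρ → (-9,13,7)
river: ρ → (7,15,-7)
river: ρ → (-7,13,9)
river: ρ → (9,5,-11)
river: ρ → (-11,17,3)
river: ρ → (3,19,-5)
river: ρ → (-5,11,15)
river: ρ → (15,19,-1)
river: ρ → (-1,19,15)
ρ-cycle length = 26 (tail of 1 descent step not counted)

26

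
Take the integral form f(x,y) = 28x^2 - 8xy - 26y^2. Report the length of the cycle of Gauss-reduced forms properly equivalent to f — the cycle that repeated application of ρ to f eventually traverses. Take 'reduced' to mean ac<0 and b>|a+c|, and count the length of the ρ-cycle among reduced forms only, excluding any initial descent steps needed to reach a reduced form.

D = 2976, ⌊√D⌋ = 54
descent: ρ → (-26,8,28)  [lands on river]
river: ρ → (28,48,-6)
river: ρ → (-6,48,28)
river: ρ → (28,8,-26)
river: ρ → (-26,44,10)
river: ρ → (10,36,-42)
river: ρ → (-42,48,4)
river: ρ → (4,48,-42)
river: ρ → (-42,36,10)
river: ρ → (10,44,-26)
ρ-cycle length = 10 (tail of 1 descent step not counted)

10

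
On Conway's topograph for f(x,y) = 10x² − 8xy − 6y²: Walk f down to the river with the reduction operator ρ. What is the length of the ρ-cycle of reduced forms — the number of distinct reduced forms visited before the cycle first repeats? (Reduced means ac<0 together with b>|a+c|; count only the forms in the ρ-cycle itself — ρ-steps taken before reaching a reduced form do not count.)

D = 304, ⌊√D⌋ = 17
descent: ρ → (-6,8,10)  [lands on river]
river: ρ → (10,12,-4)
river: ρ → (-4,12,10)
river: ρ → (10,8,-6)
river: ρ → (-6,16,2)
river: ρ → (2,16,-6)
ρ-cycle length = 6 (tail of 1 descent step not counted)

6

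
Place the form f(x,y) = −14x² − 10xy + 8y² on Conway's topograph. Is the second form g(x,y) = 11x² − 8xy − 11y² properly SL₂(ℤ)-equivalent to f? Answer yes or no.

D₁ = 548, D₂ = 548
river cycle of f (length 14): (8, 10, -14), (-14, 18, 4), (4, 22, -4), (-4, 18, 14), (14, 10, -8), (-8, 22, 2), (2, 22, -8), (-8, 10, 14), (14, 18, -4), (-4, 22, 4), … (4 more)
river cycle of g (length 18): (-11, 8, 11), (11, 14, -8), (-8, 18, 7), (7, 10, -16), (-16, 22, 1), (1, 22, -16), (-16, 10, 7), (7, 18, -8), (-8, 14, 11), (11, 8, -11), … (8 more)
cycles differ ⇒ inequivalent

no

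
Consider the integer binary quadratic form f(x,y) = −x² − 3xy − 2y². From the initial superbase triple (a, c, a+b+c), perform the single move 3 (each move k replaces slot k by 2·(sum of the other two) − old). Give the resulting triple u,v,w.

start (-1,-2,-6) = (f(1,0),f(0,1),f(1,1))
replace slot 3: 2·((-1)+(-2)) − (-6) = 0 → (-1,-2,0)

-1,-2,0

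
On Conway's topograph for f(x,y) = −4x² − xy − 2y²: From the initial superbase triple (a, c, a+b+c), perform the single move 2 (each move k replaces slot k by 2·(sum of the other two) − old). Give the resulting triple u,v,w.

start (-4,-2,-7) = (f(1,0),f(0,1),f(1,1))
replace slot 2: 2·((-4)+(-7)) − (-2) = -20 → (-4,-20,-7)

-4,-20,-7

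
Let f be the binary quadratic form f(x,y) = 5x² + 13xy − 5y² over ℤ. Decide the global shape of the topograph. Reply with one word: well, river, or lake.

D = b²−4ac = 13² − 4·5·(-5) = 269
D > 0 non-square ⇒ indefinite ⇒ periodic river

river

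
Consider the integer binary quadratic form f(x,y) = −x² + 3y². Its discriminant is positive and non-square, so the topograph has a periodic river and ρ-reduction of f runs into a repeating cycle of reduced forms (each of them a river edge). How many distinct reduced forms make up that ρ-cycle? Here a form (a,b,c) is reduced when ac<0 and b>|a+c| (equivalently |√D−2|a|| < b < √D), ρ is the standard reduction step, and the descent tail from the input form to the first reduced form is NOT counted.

D = 12, ⌊√D⌋ = 3
descent: ρ → (3,0,-1)
descent: ρ → (-1,2,2)  [lands on river]
river: ρ → (2,2,-1)
ρ-cycle length = 2 (tail of 2 descent steps not counted)

2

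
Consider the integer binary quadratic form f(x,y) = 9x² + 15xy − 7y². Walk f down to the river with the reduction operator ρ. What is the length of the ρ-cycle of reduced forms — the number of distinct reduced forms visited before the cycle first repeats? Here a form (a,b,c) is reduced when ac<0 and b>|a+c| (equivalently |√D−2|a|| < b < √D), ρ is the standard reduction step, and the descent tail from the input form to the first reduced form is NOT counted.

D = 477, ⌊√D⌋ = 21
river: ρ → (-7,13,11)
river: ρ → (11,9,-9)
river: ρ → (-9,9,11)
river: ρ → (11,13,-7)
river: ρ → (-7,15,9)
river: ρ → (9,21,-1)
river: ρ → (-1,21,9)
river: ρ → (9,15,-7)
ρ-cycle length = 8 (tail of 0 descent steps not counted)

8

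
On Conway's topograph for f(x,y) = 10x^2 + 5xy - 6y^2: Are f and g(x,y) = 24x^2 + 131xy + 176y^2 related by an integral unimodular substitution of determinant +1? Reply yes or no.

D₁ = 265, D₂ = 265
river cycle of f (length 22): (-6, 7, 9), (9, 11, -4), (-4, 13, 6), (6, 11, -6), (-6, 13, 4), (4, 11, -9), (-9, 7, 6), (6, 5, -10), (-10, 15, 1), (1, 15, -10), … (12 more)
river cycle of g (length 22): (-1, 15, 10), (10, 5, -6), (-6, 7, 9), (9, 11, -4), (-4, 13, 6), (6, 11, -6), (-6, 13, 4), (4, 11, -9), (-9, 7, 6), (6, 5, -10), … (12 more)
cycles coincide ⇒ equivalent

yes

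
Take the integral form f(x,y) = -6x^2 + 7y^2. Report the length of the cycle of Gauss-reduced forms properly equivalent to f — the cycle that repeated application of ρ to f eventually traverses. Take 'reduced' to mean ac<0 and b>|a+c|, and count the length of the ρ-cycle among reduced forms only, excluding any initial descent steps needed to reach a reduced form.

D = 168, ⌊√D⌋ = 12
descent: ρ → (7,0,-6)
descent: ρ → (-6,12,1)  [lands on river]
river: ρ → (1,12,-6)
ρ-cycle length = 2 (tail of 2 descent steps not counted)

2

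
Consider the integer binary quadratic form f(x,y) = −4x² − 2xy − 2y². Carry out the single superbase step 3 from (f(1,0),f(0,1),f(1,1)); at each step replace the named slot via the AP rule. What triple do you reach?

start (-4,-2,-8) = (f(1,0),f(0,1),f(1,1))
replace slot 3: 2·((-4)+(-2)) − (-8) = -4 → (-4,-2,-4)

-4,-2,-4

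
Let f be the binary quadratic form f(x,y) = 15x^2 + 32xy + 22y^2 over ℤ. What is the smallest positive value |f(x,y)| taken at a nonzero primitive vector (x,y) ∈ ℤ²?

translate: b→2 (≡32 mod 30), so (15,32,22)→(15,2,5)
flip: (15,2,5)→(5,-2,15)
reduced (well bottom): (5,-2,15) with a≤c, −a<b≤a
well minimum = a = 5

5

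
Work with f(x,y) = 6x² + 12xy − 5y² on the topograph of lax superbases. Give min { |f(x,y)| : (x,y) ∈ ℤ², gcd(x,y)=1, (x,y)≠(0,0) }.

river: ρ → (-5,8,10)
river: ρ → (10,12,-3)
river: ρ → (-3,12,10)
river: ρ → (10,8,-5)
river: ρ → (-5,12,6)
river: ρ → (6,12,-5)
closes: descent 0, river 6
min |a| on river = 3

3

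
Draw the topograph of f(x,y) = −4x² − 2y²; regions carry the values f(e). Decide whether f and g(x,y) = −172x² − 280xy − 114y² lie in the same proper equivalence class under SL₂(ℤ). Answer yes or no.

D₁ = -32, D₂ = -32
f is negative-definite; reduce −f:
−f: flip: (4,0,2)→(2,0,4)
−f: reduced (well bottom): (2,0,4) with a≤c, −a<b≤a
flip sign back: reduced form of f is (-2,0,-4)
g is negative-definite; reduce −g:
−g: translate: b→-64 (≡280 mod 344), so (172,280,114)→(172,-64,6)
−g: flip: (172,-64,6)→(6,64,172)
−g: translate: b→4 (≡64 mod 12), so (6,64,172)→(6,4,2)
−g: flip: (6,4,2)→(2,-4,6)
−g: translate: b→0 (≡-4 mod 4), so (2,-4,6)→(2,0,4)
−g: reduced (well bottom): (2,0,4) with a≤c, −a<b≤a
flip sign back: reduced form of g is (-2,0,-4)
reduced forms (-2, 0, -4) vs (-2, 0, -4) ⇒ equivalent

yes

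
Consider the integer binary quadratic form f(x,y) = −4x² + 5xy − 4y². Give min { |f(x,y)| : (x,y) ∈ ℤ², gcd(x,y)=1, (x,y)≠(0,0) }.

translate: b→3 (≡-5 mod 8), so (4,-5,4)→(4,3,3)
flip: (4,3,3)→(3,-3,4)
translate: b→3 (≡-3 mod 6), so (3,-3,4)→(3,3,4)
reduced (well bottom): (3,3,4) with a≤c, −a<b≤a
well minimum |f| = |-3| = 3 (negative-definite)

3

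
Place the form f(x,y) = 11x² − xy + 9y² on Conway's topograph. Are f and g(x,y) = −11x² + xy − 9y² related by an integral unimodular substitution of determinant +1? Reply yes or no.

D₁ = -395, D₂ = -395
f: flip: (11,-1,9)→(9,1,11)
f: reduced (well bottom): (9,1,11) with a≤c, −a<b≤a
g is negative-definite; reduce −g:
−g: flip: (11,-1,9)→(9,1,11)
−g: reduced (well bottom): (9,1,11) with a≤c, −a<b≤a
flip sign back: reduced form of g is (-9,-1,-11)
reduced forms (9, 1, 11) vs (-9, -1, -11) ⇒ inequivalent

no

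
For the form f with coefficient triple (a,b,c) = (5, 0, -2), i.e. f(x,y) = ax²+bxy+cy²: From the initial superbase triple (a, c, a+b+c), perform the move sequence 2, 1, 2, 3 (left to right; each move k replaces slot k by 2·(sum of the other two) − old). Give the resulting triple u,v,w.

start (5,-2,3) = (f(1,0),f(0,1),f(1,1))
replace slot 2: 2·(5+3) − (-2) = 18 → (5,18,3)
replace slot 1: 2·(18+3) − 5 = 37 → (37,18,3)
replace slot 2: 2·(37+3) − 18 = 62 → (37,62,3)
replace slot 3: 2·(37+62) − 3 = 195 → (37,62,195)

37,62,195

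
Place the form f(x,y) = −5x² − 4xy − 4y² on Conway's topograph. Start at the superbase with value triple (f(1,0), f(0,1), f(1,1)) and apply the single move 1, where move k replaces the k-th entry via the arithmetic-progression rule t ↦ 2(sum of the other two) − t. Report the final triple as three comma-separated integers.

start (-5,-4,-13) = (f(1,0),f(0,1),f(1,1))
replace slot 1: 2·((-4)+(-13)) − (-5) = -29 → (-29,-4,-13)

-29,-4,-13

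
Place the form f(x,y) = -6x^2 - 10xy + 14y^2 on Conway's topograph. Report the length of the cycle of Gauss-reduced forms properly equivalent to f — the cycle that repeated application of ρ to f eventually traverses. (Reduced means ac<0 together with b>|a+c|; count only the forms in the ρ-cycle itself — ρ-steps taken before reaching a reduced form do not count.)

D = 436, ⌊√D⌋ = 20
descent: ρ → (14,10,-6)  [lands on river]
river: ρ → (-6,14,10)
river: ρ → (10,6,-10)
river: ρ → (-10,14,6)
river: ρ → (6,10,-14)
river: ρ → (-14,18,2)
river: ρ → (2,18,-14)
river: ρ → (-14,10,6)
river: ρ → (6,14,-10)
river: ρ → (-10,6,10)
river: ρ → (10,14,-6)
river: ρ → (-6,10,14)
river: ρ → (14,18,-2)
river: ρ → (-2,18,14)
ρ-cycle length = 14 (tail of 1 descent step not counted)

14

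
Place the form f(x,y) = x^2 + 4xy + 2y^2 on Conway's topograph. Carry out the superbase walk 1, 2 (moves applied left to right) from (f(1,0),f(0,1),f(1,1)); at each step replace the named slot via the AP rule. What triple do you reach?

start (1,2,7) = (f(1,0),f(0,1),f(1,1))
replace slot 1: 2·(2+7) − 1 = 17 → (17,2,7)
replace slot 2: 2·(17+7) − 2 = 46 → (17,46,7)

17,46,7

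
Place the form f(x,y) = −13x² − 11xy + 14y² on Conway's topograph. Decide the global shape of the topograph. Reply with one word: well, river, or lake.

D = b²−4ac = (-11)² − 4·(-13)·14 = 849
D > 0 non-square ⇒ indefinite ⇒ periodic river

river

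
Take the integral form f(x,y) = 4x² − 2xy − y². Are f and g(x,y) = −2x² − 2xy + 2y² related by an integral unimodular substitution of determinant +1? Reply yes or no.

D₁ = 20, D₂ = 20
river cycle of f (length 2): (-1, 4, 1), (1, 4, -1)
river cycle of g (length 2): (2, 2, -2), (-2, 2, 2)
cycles differ ⇒ inequivalent

no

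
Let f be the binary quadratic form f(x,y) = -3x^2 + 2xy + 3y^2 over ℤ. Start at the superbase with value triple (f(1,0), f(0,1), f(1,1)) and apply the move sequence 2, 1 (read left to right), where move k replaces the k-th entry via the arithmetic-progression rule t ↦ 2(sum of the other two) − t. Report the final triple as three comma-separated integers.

start (-3,3,2) = (f(1,0),f(0,1),f(1,1))
replace slot 2: 2·((-3)+2) − 3 = -5 → (-3,-5,2)
replace slot 1: 2·((-5)+2) − (-3) = -3 → (-3,-5,2)

-3,-5,2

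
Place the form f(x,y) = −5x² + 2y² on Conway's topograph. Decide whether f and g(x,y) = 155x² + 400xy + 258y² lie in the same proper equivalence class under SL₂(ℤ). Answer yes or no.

D₁ = 40, D₂ = 40
river cycle of f (length 6): (2, 4, -3), (-3, 2, 3), (3, 4, -2), (-2, 4, 3), (3, 2, -3), (-3, 4, 2)
river cycle of g (length 6): (2, 4, -3), (-3, 2, 3), (3, 4, -2), (-2, 4, 3), (3, 2, -3), (-3, 4, 2)
cycles coincide ⇒ equivalent

yes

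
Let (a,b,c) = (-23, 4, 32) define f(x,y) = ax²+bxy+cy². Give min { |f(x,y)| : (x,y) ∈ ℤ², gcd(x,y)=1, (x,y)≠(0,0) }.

descent: ρ → (32,-4,-23)
descent: ρ → (-23,50,5)  [lands on river]
river: ρ → (5,50,-23)
river: ρ → (-23,42,13)
river: ρ → (13,36,-32)
river: ρ → (-32,28,17)
river: ρ → (17,40,-20)
river: ρ → (-20,40,17)
river: ρ → (17,28,-32)
river: ρ → (-32,36,13)
river: ρ → (13,42,-23)
closes: descent 2, river 10
min |a| on river = 5

5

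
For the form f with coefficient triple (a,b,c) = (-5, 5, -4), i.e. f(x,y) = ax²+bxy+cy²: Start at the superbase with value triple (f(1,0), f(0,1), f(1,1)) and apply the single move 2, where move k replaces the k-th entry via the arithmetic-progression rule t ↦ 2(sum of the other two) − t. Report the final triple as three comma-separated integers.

start (-5,-4,-4) = (f(1,0),f(0,1),f(1,1))
replace slot 2: 2·((-5)+(-4)) − (-4) = -14 → (-5,-14,-4)

-5,-14,-4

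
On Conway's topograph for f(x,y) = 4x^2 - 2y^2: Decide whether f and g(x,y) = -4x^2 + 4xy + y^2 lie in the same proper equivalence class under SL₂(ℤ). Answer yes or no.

D₁ = 32, D₂ = 32
river cycle of f (length 2): (-2, 4, 2), (2, 4, -2)
river cycle of g (length 2): (1, 4, -4), (-4, 4, 1)
cycles differ ⇒ inequivalent

no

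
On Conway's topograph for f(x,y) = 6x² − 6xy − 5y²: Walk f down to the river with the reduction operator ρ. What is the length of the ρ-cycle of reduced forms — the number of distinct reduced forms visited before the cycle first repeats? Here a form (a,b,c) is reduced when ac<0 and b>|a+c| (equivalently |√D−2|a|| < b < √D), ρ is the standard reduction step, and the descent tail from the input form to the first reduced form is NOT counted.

D = 156, ⌊√D⌋ = 12
descent: ρ → (-5,6,6)  [lands on river]
river: ρ → (6,6,-5)
river: ρ → (-5,4,7)
river: ρ → (7,10,-2)
river: ρ → (-2,10,7)
river: ρ → (7,4,-5)
ρ-cycle length = 6 (tail of 1 descent step not counted)

6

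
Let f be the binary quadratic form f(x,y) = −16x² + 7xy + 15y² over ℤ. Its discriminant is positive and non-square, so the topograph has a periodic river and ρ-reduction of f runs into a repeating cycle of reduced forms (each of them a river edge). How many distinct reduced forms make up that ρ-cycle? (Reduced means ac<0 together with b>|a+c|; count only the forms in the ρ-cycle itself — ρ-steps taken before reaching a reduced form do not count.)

D = 1009, ⌊√D⌋ = 31
river: ρ → (15,23,-8)
river: ρ → (-8,25,12)
river: ρ → (12,23,-10)
river: ρ → (-10,17,18)
river: ρ → (18,19,-9)
river: ρ → (-9,17,20)
river: ρ → (20,23,-6)
river: ρ → (-6,25,16)
river: ρ → (16,7,-15)
river: ρ → (-15,23,8)
river: ρ → (8,25,-12)
river: ρ → (-12,23,10)
river: ρ → (10,17,-18)
river: ρ → (-18,19,9)
river: ρ → (9,17,-20)
river: ρ → (-20,23,6)
river: ρ → (6,25,-16)
river: ρ → (-16,7,15)
ρ-cycle length = 18 (tail of 0 descent steps not counted)

18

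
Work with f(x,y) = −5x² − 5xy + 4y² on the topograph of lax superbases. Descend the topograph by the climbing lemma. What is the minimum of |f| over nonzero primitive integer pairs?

descent: ρ → (4,5,-5)  [lands on river]
river: ρ → (-5,5,4)
river: ρ → (4,3,-6)
river: ρ → (-6,9,1)
river: ρ → (1,9,-6)
river: ρ → (-6,3,4)
closes: descent 1, river 6
min |a| on river = 1

1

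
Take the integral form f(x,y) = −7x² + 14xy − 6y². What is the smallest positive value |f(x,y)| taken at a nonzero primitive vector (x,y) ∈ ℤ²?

descent: ρ → (-6,-2,1)
descent: ρ → (1,4,-3)  [lands on river]
river: ρ → (-3,2,2)
river: ρ → (2,2,-3)
river: ρ → (-3,4,1)
closes: descent 2, river 4
min |a| on river = 1

1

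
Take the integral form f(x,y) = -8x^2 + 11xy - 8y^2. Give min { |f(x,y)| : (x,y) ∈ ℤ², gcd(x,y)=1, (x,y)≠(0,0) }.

translate: b→5 (≡-11 mod 16), so (8,-11,8)→(8,5,5)
flip: (8,5,5)→(5,-5,8)
translate: b→5 (≡-5 mod 10), so (5,-5,8)→(5,5,8)
reduced (well bottom): (5,5,8) with a≤c, −a<b≤a
well minimum |f| = |-5| = 5 (negative-definite)

5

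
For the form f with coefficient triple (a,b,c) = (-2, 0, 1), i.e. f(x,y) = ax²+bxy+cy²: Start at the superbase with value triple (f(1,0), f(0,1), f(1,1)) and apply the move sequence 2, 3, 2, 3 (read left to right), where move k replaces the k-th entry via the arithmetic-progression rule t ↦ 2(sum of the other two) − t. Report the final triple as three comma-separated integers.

start (-2,1,-1) = (f(1,0),f(0,1),f(1,1))
replace slot 2: 2·((-2)+(-1)) − 1 = -7 → (-2,-7,-1)
replace slot 3: 2·((-2)+(-7)) − (-1) = -17 → (-2,-7,-17)
replace slot 2: 2·((-2)+(-17)) − (-7) = -31 → (-2,-31,-17)
replace slot 3: 2·((-2)+(-31)) − (-17) = -49 → (-2,-31,-49)

-2,-31,-49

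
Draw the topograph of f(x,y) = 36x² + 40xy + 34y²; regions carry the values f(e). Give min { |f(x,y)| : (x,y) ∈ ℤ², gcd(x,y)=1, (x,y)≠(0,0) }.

translate: b→-32 (≡40 mod 72), so (36,40,34)→(36,-32,30)
flip: (36,-32,30)→(30,32,36)
translate: b→-28 (≡32 mod 60), so (30,32,36)→(30,-28,34)
reduced (well bottom): (30,-28,34) with a≤c, −a<b≤a
well minimum = a = 30

30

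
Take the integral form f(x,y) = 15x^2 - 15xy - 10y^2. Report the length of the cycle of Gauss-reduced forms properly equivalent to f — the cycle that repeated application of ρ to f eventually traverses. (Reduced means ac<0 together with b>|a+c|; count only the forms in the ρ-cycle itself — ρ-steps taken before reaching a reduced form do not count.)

D = 825, ⌊√D⌋ = 28
descent: ρ → (-10,15,15)  [lands on river]
river: ρ → (15,15,-10)
river: ρ → (-10,25,5)
river: ρ → (5,25,-10)
ρ-cycle length = 4 (tail of 1 descent step not counted)

4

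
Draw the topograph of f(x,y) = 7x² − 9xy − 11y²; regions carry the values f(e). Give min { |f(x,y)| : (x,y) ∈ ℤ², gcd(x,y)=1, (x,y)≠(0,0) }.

descent: ρ → (-11,9,7)  [lands on river]
river: ρ → (7,19,-1)
river: ρ → (-1,19,7)
river: ρ → (7,9,-11)
river: ρ → (-11,13,5)
river: ρ → (5,17,-5)
river: ρ → (-5,13,11)
river: ρ → (11,9,-7)
river: ρ → (-7,19,1)
river: ρ → (1,19,-7)
river: ρ → (-7,9,11)
river: ρ → (11,13,-5)
river: ρ → (-5,17,5)
river: ρ → (5,13,-11)
closes: descent 1, river 14
min |a| on river = 1

1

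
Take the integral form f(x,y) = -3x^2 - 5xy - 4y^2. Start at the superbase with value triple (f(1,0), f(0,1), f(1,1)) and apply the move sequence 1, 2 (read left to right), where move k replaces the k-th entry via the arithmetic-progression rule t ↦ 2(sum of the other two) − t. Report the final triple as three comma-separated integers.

start (-3,-4,-12) = (f(1,0),f(0,1),f(1,1))
replace slot 1: 2·((-4)+(-12)) − (-3) = -29 → (-29,-4,-12)
replace slot 2: 2·((-29)+(-12)) − (-4) = -78 → (-29,-78,-12)

-29,-78,-12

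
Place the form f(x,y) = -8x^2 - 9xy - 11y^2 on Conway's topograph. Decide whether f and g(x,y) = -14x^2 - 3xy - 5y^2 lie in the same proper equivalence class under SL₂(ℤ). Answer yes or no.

D₁ = -271, D₂ = -271
f is negative-definite; reduce −f:
−f: translate: b→-7 (≡9 mod 16), so (8,9,11)→(8,-7,10)
−f: reduced (well bottom): (8,-7,10) with a≤c, −a<b≤a
flip sign back: reduced form of f is (-8,7,-10)
g is negative-definite; reduce −g:
−g: flip: (14,3,5)→(5,-3,14)
−g: reduced (well bottom): (5,-3,14) with a≤c, −a<b≤a
flip sign back: reduced form of g is (-5,3,-14)
reduced forms (-8, 7, -10) vs (-5, 3, -14) ⇒ inequivalent

no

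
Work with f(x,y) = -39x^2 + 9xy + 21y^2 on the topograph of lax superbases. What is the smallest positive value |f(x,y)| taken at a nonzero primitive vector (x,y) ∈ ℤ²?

descent: ρ → (21,33,-27)  [lands on river]
river: ρ → (-27,21,27)
river: ρ → (27,33,-21)
river: ρ → (-21,51,9)
river: ρ → (9,57,-3)
river: ρ → (-3,57,9)
river: ρ → (9,51,-21)
river: ρ → (-21,33,27)
river: ρ → (27,21,-27)
river: ρ → (-27,33,21)
river: ρ → (21,51,-9)
river: ρ → (-9,57,3)
river: ρ → (3,57,-9)
river: ρ → (-9,51,21)
closes: descent 1, river 14
min |a| on river = 3

3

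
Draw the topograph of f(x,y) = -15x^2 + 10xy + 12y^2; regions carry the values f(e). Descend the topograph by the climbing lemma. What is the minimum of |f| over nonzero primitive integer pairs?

river: ρ → (12,14,-13)
river: ρ → (-13,12,13)
river: ρ → (13,14,-12)
river: ρ → (-12,10,15)
river: ρ → (15,20,-7)
river: ρ → (-7,22,12)
river: ρ → (12,26,-3)
river: ρ → (-3,28,3)
river: ρ → (3,26,-12)
river: ρ → (-12,22,7)
river: ρ → (7,20,-15)
river: ρ → (-15,10,12)
closes: descent 0, river 12
min |a| on river = 3

3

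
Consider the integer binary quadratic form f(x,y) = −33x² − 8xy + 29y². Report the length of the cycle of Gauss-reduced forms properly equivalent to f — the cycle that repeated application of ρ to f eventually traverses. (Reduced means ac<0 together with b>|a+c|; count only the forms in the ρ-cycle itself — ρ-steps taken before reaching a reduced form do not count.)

D = 3892, ⌊√D⌋ = 62
descent: ρ → (29,8,-33)  [lands on river]
river: ρ → (-33,58,4)
river: ρ → (4,62,-3)
river: ρ → (-3,58,44)
river: ρ → (44,30,-17)
river: ρ → (-17,38,36)
river: ρ → (36,34,-19)
river: ρ → (-19,42,28)
river: ρ → (28,14,-33)
river: ρ → (-33,52,9)
river: ρ → (9,56,-21)
river: ρ → (-21,28,37)
river: ρ → (37,46,-12)
river: ρ → (-12,50,29)
ρ-cycle length = 14 (tail of 1 descent step not counted)

14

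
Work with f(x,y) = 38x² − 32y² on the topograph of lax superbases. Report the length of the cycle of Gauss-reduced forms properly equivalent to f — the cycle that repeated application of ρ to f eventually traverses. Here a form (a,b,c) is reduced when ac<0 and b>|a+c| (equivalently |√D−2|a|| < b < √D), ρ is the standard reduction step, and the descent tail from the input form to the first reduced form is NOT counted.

D = 4864, ⌊√D⌋ = 69
descent: ρ → (-32,64,6)  [lands on river]
river: ρ → (6,68,-10)
river: ρ → (-10,52,54)
river: ρ → (54,56,-8)
river: ρ → (-8,56,54)
river: ρ → (54,52,-10)
river: ρ → (-10,68,6)
river: ρ → (6,64,-32)
ρ-cycle length = 8 (tail of 1 descent step not counted)

8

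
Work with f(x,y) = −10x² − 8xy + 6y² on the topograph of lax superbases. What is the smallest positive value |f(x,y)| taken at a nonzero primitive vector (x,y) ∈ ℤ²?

descent: ρ → (6,8,-10)  [lands on river]
river: ρ → (-10,12,4)
river: ρ → (4,12,-10)
river: ρ → (-10,8,6)
river: ρ → (6,16,-2)
river: ρ → (-2,16,6)
closes: descent 1, river 6
min |a| on river = 2

2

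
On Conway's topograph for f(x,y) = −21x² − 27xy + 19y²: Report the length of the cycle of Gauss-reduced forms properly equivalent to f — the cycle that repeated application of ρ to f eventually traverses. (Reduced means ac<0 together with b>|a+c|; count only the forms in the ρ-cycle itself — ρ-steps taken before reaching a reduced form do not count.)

D = 2325, ⌊√D⌋ = 48
descent: ρ → (19,27,-21)  [lands on river]
river: ρ → (-21,15,25)
river: ρ → (25,35,-11)
river: ρ → (-11,31,31)
river: ρ → (31,31,-11)
river: ρ → (-11,35,25)
river: ρ → (25,15,-21)
river: ρ → (-21,27,19)
river: ρ → (19,11,-29)
river: ρ → (-29,47,1)
river: ρ → (1,47,-29)
river: ρ → (-29,11,19)
ρ-cycle length = 12 (tail of 1 descent step not counted)

12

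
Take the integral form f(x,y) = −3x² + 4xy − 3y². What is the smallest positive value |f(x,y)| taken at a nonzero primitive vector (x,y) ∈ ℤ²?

translate: b→2 (≡-4 mod 6), so (3,-4,3)→(3,2,2)
flip: (3,2,2)→(2,-2,3)
translate: b→2 (≡-2 mod 4), so (2,-2,3)→(2,2,3)
reduced (well bottom): (2,2,3) with a≤c, −a<b≤a
well minimum |f| = |-2| = 2 (negative-definite)

2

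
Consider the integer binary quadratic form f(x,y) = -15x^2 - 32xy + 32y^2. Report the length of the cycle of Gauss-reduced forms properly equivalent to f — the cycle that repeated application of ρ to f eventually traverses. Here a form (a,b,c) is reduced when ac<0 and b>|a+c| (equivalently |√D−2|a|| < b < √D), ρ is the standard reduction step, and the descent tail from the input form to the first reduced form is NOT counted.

D = 2944, ⌊√D⌋ = 54
descent: ρ → (32,32,-15)  [lands on river]
river: ρ → (-15,28,36)
river: ρ → (36,44,-7)
river: ρ → (-7,54,1)
river: ρ → (1,54,-7)
river: ρ → (-7,44,36)
river: ρ → (36,28,-15)
river: ρ → (-15,32,32)
ρ-cycle length = 8 (tail of 1 descent step not counted)

8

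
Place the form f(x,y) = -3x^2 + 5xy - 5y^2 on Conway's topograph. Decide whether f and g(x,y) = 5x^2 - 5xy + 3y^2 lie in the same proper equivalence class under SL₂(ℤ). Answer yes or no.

D₁ = -35, D₂ = -35
f is negative-definite; reduce −f:
−f: translate: b→1 (≡-5 mod 6), so (3,-5,5)→(3,1,3)
−f: reduced (well bottom): (3,1,3) with a≤c, −a<b≤a
flip sign back: reduced form of f is (-3,-1,-3)
g: translate: b→5 (≡-5 mod 10), so (5,-5,3)→(5,5,3)
g: flip: (5,5,3)→(3,-5,5)
g: translate: b→1 (≡-5 mod 6), so (3,-5,5)→(3,1,3)
g: reduced (well bottom): (3,1,3) with a≤c, −a<b≤a
reduced forms (-3, -1, -3) vs (3, 1, 3) ⇒ inequivalent

no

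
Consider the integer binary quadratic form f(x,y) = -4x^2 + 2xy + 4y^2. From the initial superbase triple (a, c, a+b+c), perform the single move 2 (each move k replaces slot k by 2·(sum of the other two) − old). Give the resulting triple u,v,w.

start (-4,4,2) = (f(1,0),f(0,1),f(1,1))
replace slot 2: 2·((-4)+2) − 4 = -8 → (-4,-8,2)

-4,-8,2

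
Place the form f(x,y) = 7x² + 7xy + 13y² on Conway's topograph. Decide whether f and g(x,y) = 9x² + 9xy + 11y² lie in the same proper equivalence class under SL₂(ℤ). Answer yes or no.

D₁ = -315, D₂ = -315
f: reduced (well bottom): (7,7,13) with a≤c, −a<b≤a
g: reduced (well bottom): (9,9,11) with a≤c, −a<b≤a
reduced forms (7, 7, 13) vs (9, 9, 11) ⇒ inequivalent

no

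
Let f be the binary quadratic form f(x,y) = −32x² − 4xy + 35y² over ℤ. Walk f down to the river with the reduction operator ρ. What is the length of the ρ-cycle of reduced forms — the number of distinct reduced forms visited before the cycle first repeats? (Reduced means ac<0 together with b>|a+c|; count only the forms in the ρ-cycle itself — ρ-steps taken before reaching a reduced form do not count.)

D = 4496, ⌊√D⌋ = 67
descent: ρ → (35,4,-32)  [lands on river]
river: ρ → (-32,60,7)
river: ρ → (7,66,-5)
river: ρ → (-5,64,20)
river: ρ → (20,56,-17)
river: ρ → (-17,46,35)
river: ρ → (35,24,-28)
river: ρ → (-28,32,31)
river: ρ → (31,30,-29)
river: ρ → (-29,28,32)
river: ρ → (32,36,-25)
river: ρ → (-25,64,4)
river: ρ → (4,64,-25)
river: ρ → (-25,36,32)
river: ρ → (32,28,-29)
river: ρ → (-29,30,31)
river: ρ → (31,32,-28)
river: ρ → (-28,24,35)
river: ρ → (35,46,-17)
river: ρ → (-17,56,20)
river: ρ → (20,64,-5)
river: ρ → (-5,66,7)
river: ρ → (7,60,-32)
river: ρ → (-32,4,35)
river: ρ → (35,66,-1)
river: ρ → (-1,66,35)
ρ-cycle length = 26 (tail of 1 descent step not counted)

26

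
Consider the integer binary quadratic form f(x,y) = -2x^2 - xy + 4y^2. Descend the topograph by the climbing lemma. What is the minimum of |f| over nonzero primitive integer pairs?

descent: ρ → (4,1,-2)
descent: ρ → (-2,3,3)  [lands on river]
river: ρ → (3,3,-2)
river: ρ → (-2,5,1)
river: ρ → (1,5,-2)
closes: descent 2, river 4
min |a| on river = 1

1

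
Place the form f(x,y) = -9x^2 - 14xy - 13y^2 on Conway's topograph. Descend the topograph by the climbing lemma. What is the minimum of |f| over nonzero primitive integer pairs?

translate: b→-4 (≡14 mod 18), so (9,14,13)→(9,-4,8)
flip: (9,-4,8)→(8,4,9)
reduced (well bottom): (8,4,9) with a≤c, −a<b≤a
well minimum |f| = |-8| = 8 (negative-definite)

8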